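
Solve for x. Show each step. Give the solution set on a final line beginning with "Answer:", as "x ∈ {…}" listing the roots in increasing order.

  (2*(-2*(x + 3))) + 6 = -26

Step 1. [(2*(-2*(x + 3))) + 6 = -26] 2 divides every term; factor it out. So factor: (-2*(x + 3)) + 3 = -13.
Step 2. [(-2*(x + 3)) + 3 = -13] peel the +3: subtract 3 from each side. So sub: -2*(x + 3) = -16.
Step 3. [-2*(x + 3) = -16] -2 out front; divide by -2, so div: x + 3 = 8.
Step 4. [x + 3 = 8] 3 comes off first (subtract 3). So sub: x = 5.

Answer: x ∈ {5}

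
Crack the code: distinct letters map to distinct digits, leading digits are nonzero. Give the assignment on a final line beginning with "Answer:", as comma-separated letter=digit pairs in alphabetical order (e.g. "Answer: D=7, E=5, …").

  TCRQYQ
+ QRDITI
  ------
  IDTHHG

Step 1. [col 1: Q + I ≡ G (mod 10)] several values work for Q in column 1 (Q + I ≡ G (mod 10), carry-in 0); try Q=3. So Q=3.
Step 2. [col 1: Q + I ≡ G (mod 10)] I=7 is one option consistent with column 1 (Q + I ≡ G (mod 10), carry-in 0) — take it. So I=7.
Step 3. [col 1: Q + I ≡ G (mod 10)] in column 1 we have Q+I≡G with carry-in 0; given Q=3, I=7 and digits 3,7 already taken and all letters distinct, that pins G to 0 ⇒ G=0.
Step 4. [col 2: Y + T ≡ H (mod 10)] column 2 (Y + T ≡ H (mod 10), carry-in 1) doesn't pin H yet; pick H=1 and continue ⇒ H=1.
Step 5. [col 2: Y + T ≡ H (mod 10)] several values work for Y in column 2 (Y + T ≡ H (mod 10), carry-in 1); try Y=6, so Y=6.
Step 6. [col 2: Y + T ≡ H (mod 10)] in column 2 we have Y+T≡H with carry-in 1; given Y=6, H=1 and digits 0,1,3,6,7 already taken and all letters distinct, that pins T to 4. So T=4.
Step 7. [col 4: R + D ≡ T (mod 10)] no forcing yet in column 4 (carry-in 1); D=8 is free and consistent — try it. So D=8.
Step 8. [col 4: R + D ≡ T (mod 10)] in column 4 we have R+D≡T with carry-in 1; given D=8, T=4 and digits 0,1,3,4,6,7,8 already taken and all letters distinct, that pins R to 5, so R=5.
Step 9. [col 5: C + R ≡ D (mod 10)] column 5 reads C+R+carry(1)=D with R=5, D=8; with digits 0,1,3,4,5,6,7,8 already taken and all letters distinct, the only value for C is 2. So C=2.

Answer: C=2, D=8, G=0, H=1, I=7, Q=3, R=5, T=4, Y=6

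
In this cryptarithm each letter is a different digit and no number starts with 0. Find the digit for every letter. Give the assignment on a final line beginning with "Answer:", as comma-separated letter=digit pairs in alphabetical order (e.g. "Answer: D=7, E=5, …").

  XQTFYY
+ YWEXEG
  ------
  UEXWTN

Step 1. [col 1: Y + G ≡ N (mod 10)] N=9 is one option consistent with column 1 (Y + G ≡ N (mod 10), carry-in 0) — take it ⇒ N=9.
Step 2. [col 1: Y + G ≡ N (mod 10)] no forcing yet in column 1 (carry-in 0); Y=1 is free and consistent — try it. So Y=1.
Step 3. [col 1: Y + G ≡ N (mod 10)] in column 1 we have Y+G≡N with carry-in 0; given Y=1, N=9 and digits 1,9 already taken and all letters distinct, that pins G to 8. So G=8.
Step 4. [col 2: Y + E ≡ T (mod 10)] column 2 (Y + E ≡ T (mod 10), carry-in 0) doesn't pin E yet; pick E=6 and continue. So E=6.
Step 5. [col 2: Y + E ≡ T (mod 10)] column 2: given Y=1, E=6, carry-in 0, and digits 1,6,8,9 already taken and all letters distinct, Y+E≡T (mod 10) forces T=7 ⇒ T=7.
Step 6. [col 3: F + X ≡ W (mod 10)] column 3 reads F+X+carry(0)=W with nothing yet; with digits 1,6,7,8,9 already taken and all letters distinct, the only value for W is 5, so W=5.
Step 7. [col 3: F + X ≡ W (mod 10)] X=3 is one option consistent with column 3 (F + X ≡ W (mod 10), carry-in 0) — take it ⇒ X=3.
Step 8. [col 3: F + X ≡ W (mod 10)] column 3: given X=3, W=5, carry-in 0, and digits 1,3,5,6,7,8,9 already taken and all letters distinct, F+X≡W (mod 10) forces F=2. So F=2.
Step 9. [col 5: Q + W ≡ E (mod 10)] column 5: given W=5, E=6, carry-in 1, and digits 1,2,3,5,6,7,8,9 already taken and all letters distinct, Q+W≡E (mod 10) forces Q=0 ⇒ Q=0.
Step 10. [col 6: X + Y ≡ U (mod 10)] in column 6 we have X+Y≡U with carry-in 0; given X=3, Y=1 and digits 0,1,2,3,5,6,7,8,9 already taken and all letters distinct, that pins U to 4, so U=4.

Answer: E=6, F=2, G=8, N=9, Q=0, T=7, U=4, W=5, X=3, Y=1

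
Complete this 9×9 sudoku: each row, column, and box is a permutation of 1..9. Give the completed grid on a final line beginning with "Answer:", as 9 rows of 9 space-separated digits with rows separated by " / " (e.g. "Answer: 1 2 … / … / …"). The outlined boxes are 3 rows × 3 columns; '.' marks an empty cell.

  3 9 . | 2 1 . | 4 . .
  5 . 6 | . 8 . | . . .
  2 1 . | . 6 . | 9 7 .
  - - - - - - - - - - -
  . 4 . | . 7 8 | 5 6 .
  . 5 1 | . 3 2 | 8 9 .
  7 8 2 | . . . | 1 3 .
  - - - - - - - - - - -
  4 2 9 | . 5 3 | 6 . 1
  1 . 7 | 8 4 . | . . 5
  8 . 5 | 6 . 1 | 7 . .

Step 1. [r5c4∈{4}] r5c4 is down to just 4, so r5c4=4.
Step 2. [r8c8∈{2}] r8c8 has the single candidate 2 ⇒ r8c8=2.
Step 3. [r6c5∈{9}] r6c5 is down to just 9. So r6c5=9.
Step 4. [r1c6∈{5,7}] in row 1, 7 fits only at r1c6, so r1c6=7.
Step 5. [r1c3∈{8}] r1c3 has the single candidate 8. So r1c3=8.
Step 6. [r8c7∈{3}] only 3 remains possible at r8c7 ⇒ r8c7=3.
Step 7. [r6c4∈{5}] r6c4's peers cover all but 5, so r6c4=5.
Step 8. [r3c4∈{3}] r3c4 has the single candidate 3, so r3c4=3.
Step 9. [r2c6∈{4,9}] 4 has one home in row 2: r2c6. So r2c6=4.
Step 10. [r2c7∈{2}] only 2 remains possible at r2c7 ⇒ r2c7=2.
Step 11. [r9c8∈{4}] r9c8 is down to just 4. So r9c8=4.
Step 12. [r1c9∈{6}] r1c9 is down to just 6, so r1c9=6.
Step 13. [r9c9∈{9}] r9c9 has the single candidate 9 ⇒ r9c9=9.
Step 14. [r4c3∈{3}] only 3 remains possible at r4c3, so r4c3=3.
Step 15. [r3c9∈{8}] only 8 remains possible at r3c9. So r3c9=8.
Step 16. [r6c9∈{4}] nothing but 4 survives at r6c9. So r6c9=4.
Step 17. [r4c4∈{1}] only 1 remains possible at r4c4, so r4c4=1.
Step 18. [r1c8∈{5}] nothing but 5 survives at r1c8 ⇒ r1c8=5.
Step 19. [r2c2∈{7}] r2c2 has the single candidate 7. So r2c2=7.
Step 20. [r7c8∈{8}] r7c8 is down to just 8. So r7c8=8.
Step 21. [r3c6∈{5}] r3c6 has the single candidate 5. So r3c6=5.
Step 22. [r9c5∈{2}] r9c5 is down to just 2. So r9c5=2.
Step 23. [r4c1∈{9}] r4c1 has the single candidate 9 ⇒ r4c1=9.
Step 24. [r2c9∈{3}] r2c9's peers cover all but 3 ⇒ r2c9=3.
Step 25. [r4c9∈{2}] r4c9 is down to just 2. So r4c9=2.
Step 26. [r9c2∈{3}] r9c2's peers cover all but 3. So r9c2=3.
Step 27. [r8c2∈{6}] r8c2 is down to just 6 ⇒ r8c2=6.
Step 28. [r6c6∈{6}] r6c6's peers cover all but 6 ⇒ r6c6=6.
Step 29. [r2c8∈{1}] nothing but 1 survives at r2c8. So r2c8=1.
Step 30. [r5c9∈{7}] r5c9 has the single candidate 7. So r5c9=7.
Step 31. [r8c6∈{9}] only 9 remains possible at r8c6, so r8c6=9.
Step 32. [r2c4∈{9}] r2c4 is down to just 9 ⇒ r2c4=9.
Step 33. [r7c4∈{7}] only 7 remains possible at r7c4, so r7c4=7.
Step 34. [r5c1∈{6}] nothing but 6 survives at r5c1, so r5c1=6.
Step 35. [r3c3∈{4}] r3c3 is down to just 4 ⇒ r3c3=4.

Answer: 3 9 8 2 1 7 4 5 6 / 5 7 6 9 8 4 2 1 3 / 2 1 4 3 6 5 9 7 8 / 9 4 3 1 7 8 5 6 2 / 6 5 1 4 3 2 8 9 7 / 7 8 2 5 9 6 1 3 4 / 4 2 9 7 5 3 6 8 1 / 1 6 7 8 4 9 3 2 5 / 8 3 5 6 2 1 7 4 9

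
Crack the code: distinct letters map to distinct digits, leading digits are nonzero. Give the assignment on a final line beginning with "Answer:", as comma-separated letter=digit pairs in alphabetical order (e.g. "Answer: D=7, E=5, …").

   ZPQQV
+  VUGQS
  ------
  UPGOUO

Step 1. [U] the sum has 6 digits but both addends have 5; that extra leading digit U is the final carry, namely 1 ⇒ U=1.
Step 2. [col 1: V + S ≡ O (mod 10)] O=0 is one option consistent with column 1 (V + S ≡ O (mod 10), carry-in 0) — take it ⇒ O=0.
Step 3. [col 1: V + S ≡ O (mod 10)] several values work for V in column 1 (V + S ≡ O (mod 10), carry-in 0); try V=3, so V=3.
Step 4. [col 1: V + S ≡ O (mod 10)] column 1: given V=3, O=0, carry-in 0, and digits 0,1,3 already taken and all letters distinct, V+S≡O (mod 10) forces S=7 ⇒ S=7.
Step 5. [col 2: Q + Q ≡ U (mod 10)] from column 2 (U=1, carry-in 1, digits 0,1,3,7 already taken and all letters distinct): Q must equal 5. So Q=5.
Step 6. [col 3: Q + G ≡ O (mod 10)] column 3: given Q=5, O=0, carry-in 1, and digits 0,1,3,5,7 already taken and all letters distinct, Q+G≡O (mod 10) forces G=4. So G=4.
Step 7. [col 4: P + U ≡ G (mod 10)] from column 4 (U=1, G=4, carry-in 1, digits 0,1,3,4,5,7 already taken and all letters distinct): P must equal 2, so P=2.
Step 8. [col 5: Z + V ≡ P (mod 10)] in column 5 we have Z+V≡P with carry-in 0; given V=3, P=2 and digits 0,1,2,3,4,5,7 already taken and all letters distinct, that pins Z to 9 ⇒ Z=9.

Answer: G=4, O=0, P=2, Q=5, S=7, U=1, V=3, Z=9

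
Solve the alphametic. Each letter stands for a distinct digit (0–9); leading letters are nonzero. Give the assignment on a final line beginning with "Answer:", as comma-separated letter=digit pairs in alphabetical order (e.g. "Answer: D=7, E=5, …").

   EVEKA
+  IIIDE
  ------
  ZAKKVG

Step 1. [col 1: A + E ≡ G (mod 10)] several values work for A in column 1 (A + E ≡ G (mod 10), carry-in 0); try A=5, so A=5.
Step 2. [col 1: A + E ≡ G (mod 10)] several values work for G in column 1 (A + E ≡ G (mod 10), carry-in 0); try G=3, so G=3.
Step 3. [col 1: A + E ≡ G (mod 10)] column 1: given A=5, G=3, carry-in 0, and digits 3,5 already taken and all letters distinct, A+E≡G (mod 10) forces E=8 ⇒ E=8.
Step 4. [col 2: K + D ≡ V (mod 10)] several values work for K in column 2 (K + D ≡ V (mod 10), carry-in 1); try K=4, so K=4.
Step 5. [Z] adding two 5-digit numbers gives at most 5+1 digits, and here it does — Z is that final carry and must be 1. So Z=1.
Step 6. [col 2: K + D ≡ V (mod 10)] D=2 is one option consistent with column 2 (K + D ≡ V (mod 10), carry-in 1) — take it ⇒ D=2.
Step 7. [col 2: K + D ≡ V (mod 10)] column 2: given K=4, D=2, carry-in 1, and digits 1,2,3,4,5,8 already taken and all letters distinct, K+D≡V (mod 10) forces V=7 ⇒ V=7.
Step 8. [col 3: E + I ≡ K (mod 10)] in column 3 we have E+I≡K with carry-in 0; given E=8, K=4 and digits 1,2,3,4,5,7,8 already taken and all letters distinct, that pins I to 6. So I=6.

Answer: A=5, D=2, E=8, G=3, I=6, K=4, V=7, Z=1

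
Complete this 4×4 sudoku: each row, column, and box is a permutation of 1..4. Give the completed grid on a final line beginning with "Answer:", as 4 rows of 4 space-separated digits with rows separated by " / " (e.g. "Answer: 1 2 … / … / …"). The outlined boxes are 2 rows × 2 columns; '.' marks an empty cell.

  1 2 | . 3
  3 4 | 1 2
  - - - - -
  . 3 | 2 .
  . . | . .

Step 1. [r3c4∈{1,4}] 1 has one home in row 3: r3c4. So r3c4=1.
Step 2. [r4c4∈{4}] r4c4 has the single candidate 4 ⇒ r4c4=4.
Step 3. [r4c1∈{2}] r4c1 has the single candidate 2 ⇒ r4c1=2.
Step 4. [r4c2∈{1}] r4c2 has the single candidate 1. So r4c2=1.
Step 5. [r4c3∈{3}] only 3 remains possible at r4c3, so r4c3=3.
Step 6. [r1c3∈{4}] r1c3's peers cover all but 4, so r1c3=4.
Step 7. [r3c1∈{4}] r3c1 is down to just 4, so r3c1=4.

Answer: 1 2 4 3 / 3 4 1 2 / 4 3 2 1 / 2 1 3 4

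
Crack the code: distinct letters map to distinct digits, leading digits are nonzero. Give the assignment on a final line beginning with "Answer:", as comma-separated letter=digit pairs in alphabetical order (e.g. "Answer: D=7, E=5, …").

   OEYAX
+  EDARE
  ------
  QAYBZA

Step 1. [col 1: X + E ≡ A (mod 10)] X=5 is one option consistent with column 1 (X + E ≡ A (mod 10), carry-in 0) — take it, so X=5.
Step 2. [Q] the sum has 6 digits but both addends have 5; that extra leading digit Q is the final carry, namely 1, so Q=1.
Step 3. [col 1: X + E ≡ A (mod 10)] column 1 (X + E ≡ A (mod 10), carry-in 0) doesn't pin A yet; pick A=2 and continue. So A=2.
Step 4. [col 1: X + E ≡ A (mod 10)] in column 1 we have X+E≡A with carry-in 0; given X=5, A=2 and digits 1,2,5 already taken and all letters distinct, that pins E to 7. So E=7.
Step 5. [col 2: A + R ≡ Z (mod 10)] several values work for R in column 2 (A + R ≡ Z (mod 10), carry-in 1); try R=0, so R=0.
Step 6. [col 2: A + R ≡ Z (mod 10)] in column 2 we have A+R≡Z with carry-in 1; given A=2, R=0 and digits 0,1,2,5,7 already taken and all letters distinct, that pins Z to 3, so Z=3.
Step 7. [col 3: Y + A ≡ B (mod 10)] column 3 (Y + A ≡ B (mod 10), carry-in 0) doesn't pin Y yet; pick Y=6 and continue, so Y=6.
Step 8. [col 3: Y + A ≡ B (mod 10)] from column 3 (Y=6, A=2, carry-in 0, digits 0,1,2,3,5,6,7 already taken and all letters distinct): B must equal 8 ⇒ B=8.
Step 9. [col 4: E + D ≡ Y (mod 10)] in column 4 we have E+D≡Y with carry-in 0; given E=7, Y=6 and digits 0,1,2,3,5,6,7,8 already taken and all letters distinct, that pins D to 9, so D=9.
Step 10. [col 5: O + E ≡ A (mod 10)] column 5: given E=7, A=2, carry-in 1, and digits 0,1,2,3,5,6,7,8,9 already taken and all letters distinct, O+E≡A (mod 10) forces O=4 ⇒ O=4.

Answer: A=2, B=8, D=9, E=7, O=4, Q=1, R=0, X=5, Y=6, Z=3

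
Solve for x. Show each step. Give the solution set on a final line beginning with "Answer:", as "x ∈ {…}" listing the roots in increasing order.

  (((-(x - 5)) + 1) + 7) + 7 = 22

Step 1. [(((-(x - 5)) + 1) + 7) + 7 = 22] +7 is outermost — subtract 7 both sides, so sub: ((-(x - 5)) + 1) + 7 = 15.
Step 2. [((-(x - 5)) + 1) + 7 = 15] subtract 7: x sits inside (… + 7). So sub: (-(x - 5)) + 1 = 8.
Step 3. [(-(x - 5)) + 1 = 8] the outer +1 inverts by subtracting 1. So sub: -(x - 5) = 7.
Step 4. [-(x - 5) = 7] flip signs both sides, so neg: x - 5 = -7.
Step 5. [x - 5 = -7] -5 is outermost — add 5 both sides ⇒ sub: x = -2.

Answer: x ∈ {-2}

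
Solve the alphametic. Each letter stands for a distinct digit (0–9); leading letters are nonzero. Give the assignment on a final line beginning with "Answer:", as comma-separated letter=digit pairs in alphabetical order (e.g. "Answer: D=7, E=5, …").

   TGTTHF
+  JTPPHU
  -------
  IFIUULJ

Step 1. [col 1: F + U ≡ J (mod 10)] no forcing yet in column 1 (carry-in 0); F=6 is free and consistent — try it, so F=6.
Step 2. [I] adding two 6-digit numbers gives at most 6+1 digits, and here it does — I is that final carry and must be 1 ⇒ I=1.
Step 3. [col 1: F + U ≡ J (mod 10)] several values work for J in column 1 (F + U ≡ J (mod 10), carry-in 0); try J=8, so J=8.
Step 4. [col 1: F + U ≡ J (mod 10)] column 1 reads F+U+carry(0)=J with F=6, J=8; with digits 1,6,8 already taken and all letters distinct, the only value for U is 2 ⇒ U=2.
Step 5. [col 2: H + H ≡ L (mod 10)] no forcing yet in column 2 (carry-in 0); H=5 is free and consistent — try it ⇒ H=5.
Step 6. [col 2: H + H ≡ L (mod 10)] from column 2 (H=5, carry-in 0, digits 1,2,5,6,8 already taken and all letters distinct): L must equal 0 ⇒ L=0.
Step 7. [col 3: T + P ≡ U (mod 10)] P=4 is one option consistent with column 3 (T + P ≡ U (mod 10), carry-in 1) — take it ⇒ P=4.
Step 8. [col 3: T + P ≡ U (mod 10)] in column 3 we have T+P≡U with carry-in 1; given P=4, U=2 and digits 0,1,2,4,5,6,8 already taken and all letters distinct, that pins T to 7 ⇒ T=7.
Step 9. [col 5: G + T ≡ I (mod 10)] in column 5 we have G+T≡I with carry-in 1; given T=7, I=1 and digits 0,1,2,4,5,6,7,8 already taken and all letters distinct, that pins G to 3, so G=3.

Answer: F=6, G=3, H=5, I=1, J=8, L=0, P=4, T=7, U=2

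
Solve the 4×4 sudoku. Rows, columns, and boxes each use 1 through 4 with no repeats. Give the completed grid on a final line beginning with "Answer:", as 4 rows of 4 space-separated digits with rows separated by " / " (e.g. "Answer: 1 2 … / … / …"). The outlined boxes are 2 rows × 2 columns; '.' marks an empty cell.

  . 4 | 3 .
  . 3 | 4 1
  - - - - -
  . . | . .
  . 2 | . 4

Step 1. [r1c1∈{1,2}] r1c1 is the only open cell in row 1 admitting 1, so r1c1=1.
Step 2. [r3c3∈{1,2}] 2 has one home in col 3: r3c3. So r3c3=2.
Step 3. [r3c4∈{3}] r3c4 has the single candidate 3 ⇒ r3c4=3.
Step 4. [r3c2∈{1}] only 1 remains possible at r3c2 ⇒ r3c2=1.
Step 5. [r4c3∈{1}] only 1 remains possible at r4c3 ⇒ r4c3=1.
Step 6. [r2c1∈{2}] only 2 remains possible at r2c1. So r2c1=2.
Step 7. [r3c1∈{4}] r3c1 is down to just 4 ⇒ r3c1=4.
Step 8. [r1c4∈{2}] r1c4 has the single candidate 2 ⇒ r1c4=2.
Step 9. [r4c1∈{3}] r4c1 has the single candidate 3. So r4c1=3.

Answer: 1 4 3 2 / 2 3 4 1 / 4 1 2 3 / 3 2 1 4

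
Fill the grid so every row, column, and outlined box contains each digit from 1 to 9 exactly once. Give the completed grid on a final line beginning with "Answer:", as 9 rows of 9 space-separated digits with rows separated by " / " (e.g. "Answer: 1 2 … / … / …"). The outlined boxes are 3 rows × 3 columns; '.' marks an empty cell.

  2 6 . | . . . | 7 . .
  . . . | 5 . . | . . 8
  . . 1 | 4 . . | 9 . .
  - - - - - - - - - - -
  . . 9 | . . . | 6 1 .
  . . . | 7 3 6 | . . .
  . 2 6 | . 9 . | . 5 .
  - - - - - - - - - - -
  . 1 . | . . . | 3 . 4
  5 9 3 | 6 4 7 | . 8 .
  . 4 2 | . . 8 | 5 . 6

Step 1. [r9c1∈{7}] r9c1 has the single candidate 7, so r9c1=7.
Step 2. [r4c2∈{3,5,7,8}] box 4 places 7 nowhere but r4c2, so r4c2=7.
Step 3. [r2c2∈{3}] r2c2 is down to just 3 ⇒ r2c2=3.
Step 4. [r3c1∈{8}] nothing but 8 survives at r3c1. So r3c1=8.
Step 5. [r9c4∈{1,3,9}] in row 9, 3 fits only at r9c4 ⇒ r9c4=3.
Step 6. [r5c2∈{5,8}] r5c2 is the only open cell in col 2 admitting 8. So r5c2=8.
Step 7. [r3c5∈{2,6,7}] row 3 places 7 nowhere but r3c5. So r3c5=7.
Step 8. [r2c5∈{1,2,6}] 6 has one home in col 5: r2c5, so r2c5=6.
Step 9. [r9c8∈{9}] nothing but 9 survives at r9c8. So r9c8=9.
Step 10. [r2c1∈{4,9}] in col 1, 9 fits only at r2c1 ⇒ r2c1=9.
Step 11. [r6c7∈{4,8}] across col 7, 8 lands solely at r6c7. So r6c7=8.
Step 12. [r6c4∈{1}] nothing but 1 survives at r6c4 ⇒ r6c4=1.
Step 13. [r6c6∈{4}] nothing but 4 survives at r6c6. So r6c6=4.
Step 14. [r4c1∈{3,4}] in row 4, 4 fits only at r4c1. So r4c1=4.
Step 15. [r4c9∈{2,3}] r4c9 is the only open cell in row 4 admitting 3, so r4c9=3.
Step 16. [r3c8∈{2,3,6}] r3c8 is the only open cell in row 3 admitting 6, so r3c8=6.
Step 17. [r1c8∈{3,4}] col 8 places 3 nowhere but r1c8. So r1c8=3.
Step 18. [r3c2∈{5}] r3c2 has the single candidate 5. So r3c2=5.
Step 19. [r3c9∈{2}] r3c9 has the single candidate 2, so r3c9=2.
Step 20. [r8c7∈{1,2}] across row 8, 2 lands solely at r8c7 ⇒ r8c7=2.
Step 21. [r2c7∈{1,4}] in col 7, 1 fits only at r2c7 ⇒ r2c7=1.
Step 22. [r1c6∈{1,9}] in col 6, 1 fits only at r1c6 ⇒ r1c6=1.
Step 23. [r7c6∈{2,5,9}] col 6 places 9 nowhere but r7c6. So r7c6=9.
Step 24. [r1c5∈{8}] r1c5's peers cover all but 8, so r1c5=8.
Step 25. [r2c8∈{4}] only 4 remains possible at r2c8. So r2c8=4.
Step 26. [r4c6∈{2,5}] r4c6 is the only open cell in col 6 admitting 5. So r4c6=5.
Step 27. [r7c4∈{2}] nothing but 2 survives at r7c4 ⇒ r7c4=2.
Step 28. [r6c1∈{3}] only 3 remains possible at r6c1 ⇒ r6c1=3.
Step 29. [r9c5∈{1}] nothing but 1 survives at r9c5 ⇒ r9c5=1.
Step 30. [r4c4∈{8}] r4c4 has the single candidate 8, so r4c4=8.
Step 31. [r7c8∈{7}] r7c8 has the single candidate 7, so r7c8=7.
Step 32. [r2c6∈{2}] only 2 remains possible at r2c6. So r2c6=2.
Step 33. [r1c9∈{5}] nothing but 5 survives at r1c9 ⇒ r1c9=5.
Step 34. [r7c3∈{8}] only 8 remains possible at r7c3, so r7c3=8.
Step 35. [r5c3∈{5}] r5c3 is down to just 5. So r5c3=5.
Step 36. [r2c3∈{7}] nothing but 7 survives at r2c3, so r2c3=7.
Step 37. [r8c9∈{1}] r8c9's peers cover all but 1, so r8c9=1.
Step 38. [r6c9∈{7}] r6c9 is down to just 7, so r6c9=7.
Step 39. [r5c9∈{9}] r5c9 has the single candidate 9, so r5c9=9.
Step 40. [r7c1∈{6}] only 6 remains possible at r7c1. So r7c1=6.
Step 41. [r1c3∈{4}] r1c3 is down to just 4, so r1c3=4.
Step 42. [r4c5∈{2}] r4c5 is down to just 2. So r4c5=2.
Step 43. [r1c4∈{9}] r1c4 has the single candidate 9. So r1c4=9.
Step 44. [r5c8∈{2}] only 2 remains possible at r5c8 ⇒ r5c8=2.
Step 45. [r7c5∈{5}] nothing but 5 survives at r7c5, so r7c5=5.
Step 46. [r5c7∈{4}] nothing but 4 survives at r5c7. So r5c7=4.
Step 47. [r3c6∈{3}] r3c6's peers cover all but 3. So r3c6=3.
Step 48. [r5c1∈{1}] only 1 remains possible at r5c1 ⇒ r5c1=1.

Answer: 2 6 4 9 8 1 7 3 5 / 9 3 7 5 6 2 1 4 8 / 8 5 1 4 7 3 9 6 2 / 4 7 9 8 2 5 6 1 3 / 1 8 5 7 3 6 4 2 9 / 3 2 6 1 9 4 8 5 7 / 6 1 8 2 5 9 3 7 4 / 5 9 3 6 4 7 2 8 1 / 7 4 2 3 1 8 5 9 6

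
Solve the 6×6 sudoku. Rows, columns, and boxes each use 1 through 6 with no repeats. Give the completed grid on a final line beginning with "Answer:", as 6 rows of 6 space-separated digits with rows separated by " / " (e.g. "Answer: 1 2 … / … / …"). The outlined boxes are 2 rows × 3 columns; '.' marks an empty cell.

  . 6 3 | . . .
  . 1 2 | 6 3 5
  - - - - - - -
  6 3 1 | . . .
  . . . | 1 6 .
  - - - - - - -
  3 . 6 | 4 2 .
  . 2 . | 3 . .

Step 1. [r6c5∈{1,5}] 5 has one home in box 6: r6c5 ⇒ r6c5=5.
Step 2. [r4c2∈{4,5}] r4c2 is the only open cell in col 2 admitting 4 ⇒ r4c2=4.
Step 3. [r5c6∈{1}] r5c6 has the single candidate 1 ⇒ r5c6=1.
Step 4. [r1c4∈{2}] nothing but 2 survives at r1c4. So r1c4=2.
Step 5. [r1c6∈{4}] r1c6's peers cover all but 4 ⇒ r1c6=4.
Step 6. [r4c1∈{2,5}] 2 has one home in col 1: r4c1 ⇒ r4c1=2.
Step 7. [r6c1∈{1,4}] 1 has one home in row 6: r6c1, so r6c1=1.
Step 8. [r6c6∈{6}] r6c6's peers cover all but 6, so r6c6=6.
Step 9. [r6c3∈{4}] r6c3 is down to just 4. So r6c3=4.
Step 10. [r4c3∈{5}] nothing but 5 survives at r4c3. So r4c3=5.
Step 11. [r1c1∈{5}] r1c1 is down to just 5 ⇒ r1c1=5.
Step 12. [r2c1∈{4}] r2c1's peers cover all but 4 ⇒ r2c1=4.
Step 13. [r1c5∈{1}] nothing but 1 survives at r1c5. So r1c5=1.
Step 14. [r3c5∈{4}] r3c5 has the single candidate 4 ⇒ r3c5=4.
Step 15. [r4c6∈{3}] r4c6 has the single candidate 3 ⇒ r4c6=3.
Step 16. [r3c6∈{2}] r3c6 is down to just 2. So r3c6=2.
Step 17. [r5c2∈{5}] r5c2's peers cover all but 5, so r5c2=5.
Step 18. [r3c4∈{5}] r3c4 is down to just 5 ⇒ r3c4=5.

Answer: 5 6 3 2 1 4 / 4 1 2 6 3 5 / 6 3 1 5 4 2 / 2 4 5 1 6 3 / 3 5 6 4 2 1 / 1 2 4 3 5 6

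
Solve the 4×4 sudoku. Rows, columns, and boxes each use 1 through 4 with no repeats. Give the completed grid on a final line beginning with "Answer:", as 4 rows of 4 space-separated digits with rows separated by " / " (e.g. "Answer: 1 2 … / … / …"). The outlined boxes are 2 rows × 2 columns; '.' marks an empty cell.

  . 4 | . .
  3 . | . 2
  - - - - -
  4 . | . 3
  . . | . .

Step 1. [r2c2∈{1}] nothing but 1 survives at r2c2 ⇒ r2c2=1.
Step 2. [r3c3∈{1,2}] in row 3, 1 fits only at r3c3, so r3c3=1.
Step 3. [r4c3∈{2,4}] r4c3 is the only open cell in col 3 admitting 2. So r4c3=2.
Step 4. [r2c3∈{4}] r2c3 has the single candidate 4. So r2c3=4.
Step 5. [r1c3∈{3}] r1c3 is down to just 3. So r1c3=3.
Step 6. [r1c4∈{1}] only 1 remains possible at r1c4. So r1c4=1.
Step 7. [r3c2∈{2}] r3c2 is down to just 2 ⇒ r3c2=2.
Step 8. [r1c1∈{2}] only 2 remains possible at r1c1, so r1c1=2.
Step 9. [r4c2∈{3}] only 3 remains possible at r4c2, so r4c2=3.
Step 10. [r4c4∈{4}] nothing but 4 survives at r4c4, so r4c4=4.
Step 11. [r4c1∈{1}] r4c1 has the single candidate 1. So r4c1=1.

Answer: 2 4 3 1 / 3 1 4 2 / 4 2 1 3 / 1 3 2 4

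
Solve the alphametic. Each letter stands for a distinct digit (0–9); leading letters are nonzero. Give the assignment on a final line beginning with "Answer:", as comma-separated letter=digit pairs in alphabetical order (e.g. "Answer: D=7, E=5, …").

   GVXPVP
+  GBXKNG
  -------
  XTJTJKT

Step 1. [col 1: P + G ≡ T (mod 10)] no forcing yet in column 1 (carry-in 0); G=6 is free and consistent — try it ⇒ G=6.
Step 2. [col 1: P + G ≡ T (mod 10)] column 1 (P + G ≡ T (mod 10), carry-in 0) doesn't pin P yet; pick P=7 and continue ⇒ P=7.
Step 3. [X] adding two 6-digit numbers gives at most 6+1 digits, and here it does — X is that final carry and must be 1. So X=1.
Step 4. [col 1: P + G ≡ T (mod 10)] from column 1 (P=7, G=6, carry-in 0, digits 1,6,7 already taken and all letters distinct): T must equal 3. So T=3.
Step 5. [col 2: V + N ≡ K (mod 10)] no forcing yet in column 2 (carry-in 1); N=0 is free and consistent — try it, so N=0.
Step 6. [col 2: V + N ≡ K (mod 10)] column 2 (V + N ≡ K (mod 10), carry-in 1) doesn't pin K yet; pick K=5 and continue ⇒ K=5.
Step 7. [col 2: V + N ≡ K (mod 10)] from column 2 (N=0, K=5, carry-in 1, digits 0,1,3,5,6,7 already taken and all letters distinct): V must equal 4 ⇒ V=4.
Step 8. [col 3: P + K ≡ J (mod 10)] from column 3 (P=7, K=5, carry-in 0, digits 0,1,3,4,5,6,7 already taken and all letters distinct): J must equal 2. So J=2.
Step 9. [col 5: V + B ≡ J (mod 10)] from column 5 (V=4, J=2, carry-in 0, digits 0,1,2,3,4,5,6,7 already taken and all letters distinct): B must equal 8. So B=8.

Answer: B=8, G=6, J=2, K=5, N=0, P=7, T=3, V=4, X=1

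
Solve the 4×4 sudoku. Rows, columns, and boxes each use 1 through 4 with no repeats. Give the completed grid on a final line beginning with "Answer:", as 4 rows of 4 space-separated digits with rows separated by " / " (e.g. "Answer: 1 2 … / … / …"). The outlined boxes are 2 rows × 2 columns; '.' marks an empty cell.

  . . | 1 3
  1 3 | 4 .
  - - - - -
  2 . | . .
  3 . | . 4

Step 1. [r3c2∈{1,4}] in row 3, 4 fits only at r3c2, so r3c2=4.
Step 2. [r1c2∈{2}] r1c2's peers cover all but 2, so r1c2=2.
Step 3. [r4c2∈{1}] r4c2's peers cover all but 1 ⇒ r4c2=1.
Step 4. [r1c1∈{4}] nothing but 4 survives at r1c1 ⇒ r1c1=4.
Step 5. [r3c3∈{3}] r3c3 has the single candidate 3. So r3c3=3.
Step 6. [r4c3∈{2}] nothing but 2 survives at r4c3 ⇒ r4c3=2.
Step 7. [r2c4∈{2}] only 2 remains possible at r2c4, so r2c4=2.
Step 8. [r3c4∈{1}] nothing but 1 survives at r3c4, so r3c4=1.

Answer: 4 2 1 3 / 1 3 4 2 / 2 4 3 1 / 3 1 2 4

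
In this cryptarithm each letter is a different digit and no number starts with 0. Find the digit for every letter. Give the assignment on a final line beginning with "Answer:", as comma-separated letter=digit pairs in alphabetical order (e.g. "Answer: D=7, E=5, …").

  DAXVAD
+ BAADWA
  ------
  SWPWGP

Step 1. [col 1: D + A ≡ P (mod 10)] column 1 (D + A ≡ P (mod 10), carry-in 0) doesn't pin P yet; pick P=1 and continue ⇒ P=1.
Step 2. [col 1: D + A ≡ P (mod 10)] several values work for A in column 1 (D + A ≡ P (mod 10), carry-in 0); try A=6. So A=6.
Step 3. [col 1: D + A ≡ P (mod 10)] column 1 reads D+A+carry(0)=P with A=6, P=1; with digits 1,6 already taken and all letters distinct, the only value for D is 5. So D=5.
Step 4. [col 2: A + W ≡ G (mod 10)] several values work for G in column 2 (A + W ≡ G (mod 10), carry-in 1); try G=0 ⇒ G=0.
Step 5. [col 2: A + W ≡ G (mod 10)] column 2: given A=6, G=0, carry-in 1, and digits 0,1,5,6 already taken and all letters distinct, A+W≡G (mod 10) forces W=3 ⇒ W=3.
Step 6. [col 3: V + D ≡ W (mod 10)] from column 3 (D=5, W=3, carry-in 1, digits 0,1,3,5,6 already taken and all letters distinct): V must equal 7. So V=7.
Step 7. [col 4: X + A ≡ P (mod 10)] in column 4 we have X+A≡P with carry-in 1; given A=6, P=1 and digits 0,1,3,5,6,7 already taken and all letters distinct, that pins X to 4 ⇒ X=4.
Step 8. [col 6: D + B ≡ S (mod 10)] column 6: given D=5, carry-in 1, and digits 0,1,3,4,5,6,7 already taken and all letters distinct, D+B≡S (mod 10) forces B=2. So B=2.
Step 9. [col 6: D + B ≡ S (mod 10)] in column 6 we have D+B≡S with carry-in 1; given D=5, B=2 and digits 0,1,2,3,4,5,6,7 already taken and all letters distinct, that pins S to 8 ⇒ S=8.

Answer: A=6, B=2, D=5, G=0, P=1, S=8, V=7, W=3, X=4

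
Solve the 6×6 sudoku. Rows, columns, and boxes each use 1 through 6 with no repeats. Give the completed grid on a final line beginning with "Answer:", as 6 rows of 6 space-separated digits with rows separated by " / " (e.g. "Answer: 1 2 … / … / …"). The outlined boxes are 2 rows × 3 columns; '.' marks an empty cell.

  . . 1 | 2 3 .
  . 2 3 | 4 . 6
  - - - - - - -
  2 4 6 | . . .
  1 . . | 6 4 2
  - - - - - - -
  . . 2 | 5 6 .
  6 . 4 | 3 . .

Step 1. [r6c6∈{1}] r6c6 has the single candidate 1 ⇒ r6c6=1.
Step 2. [r1c6∈{5}] nothing but 5 survives at r1c6 ⇒ r1c6=5.
Step 3. [r4c2∈{3,5}] in row 4, 3 fits only at r4c2 ⇒ r4c2=3.
Step 4. [r3c5∈{1,5}] in row 3, 5 fits only at r3c5, so r3c5=5.
Step 5. [r2c1∈{5}] r2c1's peers cover all but 5, so r2c1=5.
Step 6. [r2c5∈{1}] only 1 remains possible at r2c5 ⇒ r2c5=1.
Step 7. [r6c2∈{5}] r6c2's peers cover all but 5, so r6c2=5.
Step 8. [r3c4∈{1}] r3c4 has the single candidate 1 ⇒ r3c4=1.
Step 9. [r5c6∈{4}] r5c6 is down to just 4. So r5c6=4.
Step 10. [r4c3∈{5}] r4c3 has the single candidate 5. So r4c3=5.
Step 11. [r3c6∈{3}] only 3 remains possible at r3c6. So r3c6=3.
Step 12. [r5c1∈{3}] r5c1's peers cover all but 3 ⇒ r5c1=3.
Step 13. [r6c5∈{2}] nothing but 2 survives at r6c5. So r6c5=2.
Step 14. [r5c2∈{1}] r5c2 has the single candidate 1, so r5c2=1.
Step 15. [r1c2∈{6}] r1c2 is down to just 6 ⇒ r1c2=6.
Step 16. [r1c1∈{4}] nothing but 4 survives at r1c1, so r1c1=4.

Answer: 4 6 1 2 3 5 / 5 2 3 4 1 6 / 2 4 6 1 5 3 / 1 3 5 6 4 2 / 3 1 2 5 6 4 / 6 5 4 3 2 1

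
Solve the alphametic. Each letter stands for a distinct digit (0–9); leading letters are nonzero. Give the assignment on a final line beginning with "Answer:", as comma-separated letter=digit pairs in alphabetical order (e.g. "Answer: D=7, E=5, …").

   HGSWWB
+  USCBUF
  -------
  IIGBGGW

Step 1. [col 1: B + F ≡ W (mod 10)] F=8 is one option consistent with column 1 (B + F ≡ W (mod 10), carry-in 0) — take it, so F=8.
Step 2. [col 1: B + F ≡ W (mod 10)] B=4 is one option consistent with column 1 (B + F ≡ W (mod 10), carry-in 0) — take it. So B=4.
Step 3. [I] adding two 6-digit numbers gives at most 6+1 digits, and here it does — I is that final carry and must be 1 ⇒ I=1.
Step 4. [col 1: B + F ≡ W (mod 10)] column 1: given B=4, F=8, carry-in 0, and digits 1,4,8 already taken and all letters distinct, B+F≡W (mod 10) forces W=2. So W=2.
Step 5. [col 2: W + U ≡ G (mod 10)] no forcing yet in column 2 (carry-in 1); U=3 is free and consistent — try it ⇒ U=3.
Step 6. [col 2: W + U ≡ G (mod 10)] column 2: given W=2, U=3, carry-in 1, and digits 1,2,3,4,8 already taken and all letters distinct, W+U≡G (mod 10) forces G=6, so G=6.
Step 7. [col 4: S + C ≡ B (mod 10)] several values work for C in column 4 (S + C ≡ B (mod 10), carry-in 0); try C=5 ⇒ C=5.
Step 8. [col 4: S + C ≡ B (mod 10)] from column 4 (C=5, B=4, carry-in 0, digits 1,2,3,4,5,6,8 already taken and all letters distinct): S must equal 9. So S=9.
Step 9. [col 6: H + U ≡ I (mod 10)] in column 6 we have H+U≡I with carry-in 1; given U=3, I=1 and digits 1,2,3,4,5,6,8,9 already taken and all letters distinct, that pins H to 7. So H=7.

Answer: B=4, C=5, F=8, G=6, H=7, I=1, S=9, U=3, W=2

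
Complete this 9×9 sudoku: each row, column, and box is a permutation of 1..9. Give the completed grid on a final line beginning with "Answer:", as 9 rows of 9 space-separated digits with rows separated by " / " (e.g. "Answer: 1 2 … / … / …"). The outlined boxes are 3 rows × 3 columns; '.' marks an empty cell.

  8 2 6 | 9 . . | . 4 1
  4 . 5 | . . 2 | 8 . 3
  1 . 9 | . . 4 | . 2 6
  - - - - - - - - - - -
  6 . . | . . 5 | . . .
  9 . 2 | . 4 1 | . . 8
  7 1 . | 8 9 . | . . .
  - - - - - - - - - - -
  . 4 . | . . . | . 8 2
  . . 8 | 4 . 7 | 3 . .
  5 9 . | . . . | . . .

Step 1. [r1c6∈{3}] r1c6 has the single candidate 3. So r1c6=3.
Step 2. [r6c6∈{6}] only 6 remains possible at r6c6. So r6c6=6.
Step 3. [r2c2∈{7}] r2c2's peers cover all but 7. So r2c2=7.
Step 4. [r7c1∈{3}] r7c1 is down to just 3. So r7c1=3.
Step 5. [r5c2∈{3,5}] 5 has one home in col 2: r5c2 ⇒ r5c2=5.
Step 6. [r3c5∈{5,7,8}] in row 3, 8 fits only at r3c5. So r3c5=8.
Step 7. [r6c7∈{2,4,5}] r6c7 is the only open cell in row 6 admitting 2. So r6c7=2.
Step 8. [r2c8∈{9}] r2c8 is down to just 9. So r2c8=9.
Step 9. [r8c9∈{5,9}] 9 has one home in row 8: r8c9 ⇒ r8c9=9.
Step 10. [r4c7∈{1,4,7,9}] 9 has one home in row 4: r4c7, so r4c7=9.
Step 11. [r9c7∈{1,4,6,7}] in col 7, 4 fits only at r9c7 ⇒ r9c7=4.
Step 12. [r7c7∈{1,5,6,7}] across col 7, 1 lands solely at r7c7, so r7c7=1.
Step 13. [r8c5∈{1,2,5,6}] row 8 places 1 nowhere but r8c5. So r8c5=1.
Step 14. [r2c5∈{6}] r2c5's peers cover all but 6 ⇒ r2c5=6.
Step 15. [r9c9∈{7}] r9c9's peers cover all but 7. So r9c9=7.
Step 16. [r9c8∈{6}] r9c8 is down to just 6, so r9c8=6.
Step 17. [r4c9∈{4}] only 4 remains possible at r4c9. So r4c9=4.
Step 18. [r4c3∈{3}] r4c3 has the single candidate 3 ⇒ r4c3=3.
Step 19. [r5c4∈{3,7}] across box 5, 3 lands solely at r5c4, so r5c4=3.
Step 20. [r7c5∈{5}] nothing but 5 survives at r7c5, so r7c5=5.
Step 21. [r1c5∈{7}] only 7 remains possible at r1c5. So r1c5=7.
Step 22. [r4c4∈{2,7}] in col 4, 7 fits only at r4c4, so r4c4=7.
Step 23. [r3c7∈{5,7}] in row 3, 7 fits only at r3c7, so r3c7=7.
Step 24. [r6c9∈{5}] r6c9 is down to just 5, so r6c9=5.
Step 25. [r4c5∈{2}] nothing but 2 survives at r4c5 ⇒ r4c5=2.
Step 26. [r7c3∈{7}] only 7 remains possible at r7c3. So r7c3=7.
Step 27. [r9c3∈{1}] nothing but 1 survives at r9c3. So r9c3=1.
Step 28. [r6c3∈{4}] nothing but 4 survives at r6c3. So r6c3=4.
Step 29. [r3c4∈{5}] nothing but 5 survives at r3c4. So r3c4=5.
Step 30. [r6c8∈{3}] nothing but 3 survives at r6c8, so r6c8=3.
Step 31. [r9c4∈{2}] only 2 remains possible at r9c4. So r9c4=2.
Step 32. [r5c8∈{7}] r5c8 is down to just 7 ⇒ r5c8=7.
Step 33. [r8c2∈{6}] only 6 remains possible at r8c2, so r8c2=6.
Step 34. [r9c5∈{3}] only 3 remains possible at r9c5. So r9c5=3.
Step 35. [r8c8∈{5}] only 5 remains possible at r8c8. So r8c8=5.
Step 36. [r3c2∈{3}] nothing but 3 survives at r3c2 ⇒ r3c2=3.
Step 37. [r9c6∈{8}] r9c6's peers cover all but 8 ⇒ r9c6=8.
Step 38. [r8c1∈{2}] only 2 remains possible at r8c1. So r8c1=2.
Step 39. [r4c8∈{1}] only 1 remains possible at r4c8 ⇒ r4c8=1.
Step 40. [r7c4∈{6}] r7c4's peers cover all but 6, so r7c4=6.
Step 41. [r7c6∈{9}] nothing but 9 survives at r7c6, so r7c6=9.
Step 42. [r1c7∈{5}] nothing but 5 survives at r1c7. So r1c7=5.
Step 43. [r4c2∈{8}] r4c2 is down to just 8, so r4c2=8.
Step 44. [r2c4∈{1}] r2c4 has the single candidate 1. So r2c4=1.
Step 45. [r5c7∈{6}] only 6 remains possible at r5c7 ⇒ r5c7=6.

Answer: 8 2 6 9 7 3 5 4 1 / 4 7 5 1 6 2 8 9 3 / 1 3 9 5 8 4 7 2 6 / 6 8 3 7 2 5 9 1 4 / 9 5 2 3 4 1 6 7 8 / 7 1 4 8 9 6 2 3 5 / 3 4 7 6 5 9 1 8 2 / 2 6 8 4 1 7 3 5 9 / 5 9 1 2 3 8 4 6 7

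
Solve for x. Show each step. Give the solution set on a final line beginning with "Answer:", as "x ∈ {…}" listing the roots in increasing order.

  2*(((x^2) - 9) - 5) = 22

Step 1. [2*(((x^2) - 9) - 5) = 22] divide by the outer 2. So div: ((x^2) - 9) - 5 = 11.
Step 2. [((x^2) - 9) - 5 = 11] the outer -5 inverts by adding 5 ⇒ sub: (x^2) - 9 = 16.
Step 3. [(x^2) - 9 = 16] -9 is outermost — add 9 both sides, so sub: x^2 = 25.
Step 4. [x^2 = 25] √ both sides: 25 ≥ 0 gives two branches, so sqrt: x = 5 or -5.

Answer: x ∈ {-5, 5}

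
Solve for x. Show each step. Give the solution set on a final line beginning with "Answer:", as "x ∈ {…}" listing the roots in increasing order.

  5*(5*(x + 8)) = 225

Step 1. [5*(5*(x + 8)) = 225] LHS = 5·(…); ÷5 both sides, so div: 5*(x + 8) = 45.
Step 2. [5*(x + 8) = 45] 5·(inner) — divide through by 5. So div: x + 8 = 9.
Step 3. [x + 8 = 9] peel the +8: subtract 8 from each side. So sub: x = 1.

Answer: x ∈ {1}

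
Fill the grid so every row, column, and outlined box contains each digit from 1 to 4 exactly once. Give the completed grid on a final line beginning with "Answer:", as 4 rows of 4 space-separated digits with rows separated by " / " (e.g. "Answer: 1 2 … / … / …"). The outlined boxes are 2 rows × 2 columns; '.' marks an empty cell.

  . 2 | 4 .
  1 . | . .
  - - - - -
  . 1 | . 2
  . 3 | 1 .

Step 1. [r2c4∈{3}] r2c4's peers cover all but 3, so r2c4=3.
Step 2. [r3c1∈{4}] r3c1's peers cover all but 4, so r3c1=4.
Step 3. [r4c1∈{2}] only 2 remains possible at r4c1, so r4c1=2.
Step 4. [r1c1∈{3}] r1c1 is down to just 3 ⇒ r1c1=3.
Step 5. [r2c2∈{4}] r2c2 is down to just 4 ⇒ r2c2=4.
Step 6. [r3c3∈{3}] only 3 remains possible at r3c3, so r3c3=3.
Step 7. [r2c3∈{2}] r2c3 has the single candidate 2, so r2c3=2.
Step 8. [r4c4∈{4}] nothing but 4 survives at r4c4. So r4c4=4.
Step 9. [r1c4∈{1}] r1c4's peers cover all but 1 ⇒ r1c4=1.

Answer: 3 2 4 1 / 1 4 2 3 / 4 1 3 2 / 2 3 1 4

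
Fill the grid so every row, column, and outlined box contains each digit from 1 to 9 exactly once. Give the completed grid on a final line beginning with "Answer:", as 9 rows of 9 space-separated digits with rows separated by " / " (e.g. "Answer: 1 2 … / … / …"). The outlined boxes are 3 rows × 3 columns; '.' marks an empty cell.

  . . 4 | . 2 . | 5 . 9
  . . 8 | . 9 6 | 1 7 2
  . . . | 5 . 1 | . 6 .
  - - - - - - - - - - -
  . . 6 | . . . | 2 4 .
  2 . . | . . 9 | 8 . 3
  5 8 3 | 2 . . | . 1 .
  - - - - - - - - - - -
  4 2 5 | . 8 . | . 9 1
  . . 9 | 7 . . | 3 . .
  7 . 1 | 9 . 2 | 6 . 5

Step 1. [r2c1∈{3}] nothing but 3 survives at r2c1, so r2c1=3.
Step 2. [r3c5∈{3,4,7}] 3 has one home in row 3: r3c5. So r3c5=3.
Step 3. [r4c9∈{7}] r4c9 has the single candidate 7, so r4c9=7.
Step 4. [r8c5∈{1,4,5,6}] across row 8, 1 lands solely at r8c5. So r8c5=1.
Step 5. [r5c2∈{1,4,7}] 4 has one home in col 2: r5c2, so r5c2=4.
Step 6. [r9c8∈{8}] only 8 remains possible at r9c8. So r9c8=8.
Step 7. [r1c6∈{7,8}] 7 has one home in box 2: r1c6 ⇒ r1c6=7.
Step 8. [r4c6∈{3,5,8}] in col 6, 8 fits only at r4c6 ⇒ r4c6=8.
Step 9. [r6c5∈{4,6,7}] row 6 places 7 nowhere but r6c5, so r6c5=7.
Step 10. [r3c1∈{9}] only 9 remains possible at r3c1, so r3c1=9.
Step 11. [r4c1∈{1}] nothing but 1 survives at r4c1 ⇒ r4c1=1.
Step 12. [r8c2∈{6}] nothing but 6 survives at r8c2. So r8c2=6.
Step 13. [r7c4∈{3,6}] across row 7, 6 lands solely at r7c4 ⇒ r7c4=6.
Step 14. [r8c9∈{4}] r8c9's peers cover all but 4, so r8c9=4.
Step 15. [r3c3∈{2,7}] row 3 places 2 nowhere but r3c3. So r3c3=2.
Step 16. [r5c8∈{5}] r5c8 has the single candidate 5 ⇒ r5c8=5.
Step 17. [r1c8∈{3}] only 3 remains possible at r1c8. So r1c8=3.
Step 18. [r5c5∈{6}] r5c5 is down to just 6, so r5c5=6.
Step 19. [r1c4∈{8}] nothing but 8 survives at r1c4. So r1c4=8.
Step 20. [r8c8∈{2}] r8c8's peers cover all but 2, so r8c8=2.
Step 21. [r8c6∈{5}] r8c6's peers cover all but 5 ⇒ r8c6=5.
Step 22. [r5c3∈{7}] only 7 remains possible at r5c3. So r5c3=7.
Step 23. [r9c5∈{4}] r9c5 has the single candidate 4, so r9c5=4.
Step 24. [r6c7∈{9}] r6c7's peers cover all but 9 ⇒ r6c7=9.
Step 25. [r4c5∈{5}] r4c5 has the single candidate 5 ⇒ r4c5=5.
Step 26. [r7c6∈{3}] nothing but 3 survives at r7c6. So r7c6=3.
Step 27. [r1c1∈{6}] nothing but 6 survives at r1c1 ⇒ r1c1=6.
Step 28. [r1c2∈{1}] nothing but 1 survives at r1c2. So r1c2=1.
Step 29. [r3c2∈{7}] r3c2 has the single candidate 7. So r3c2=7.
Step 30. [r3c9∈{8}] r3c9 has the single candidate 8. So r3c9=8.
Step 31. [r6c9∈{6}] r6c9's peers cover all but 6, so r6c9=6.
Step 32. [r2c2∈{5}] r2c2's peers cover all but 5 ⇒ r2c2=5.
Step 33. [r3c7∈{4}] r3c7's peers cover all but 4, so r3c7=4.
Step 34. [r4c2∈{9}] r4c2 has the single candidate 9 ⇒ r4c2=9.
Step 35. [r6c6∈{4}] r6c6's peers cover all but 4 ⇒ r6c6=4.
Step 36. [r8c1∈{8}] only 8 remains possible at r8c1 ⇒ r8c1=8.
Step 37. [r7c7∈{7}] r7c7 is down to just 7, so r7c7=7.
Step 38. [r2c4∈{4}] r2c4 is down to just 4 ⇒ r2c4=4.
Step 39. [r9c2∈{3}] r9c2's peers cover all but 3, so r9c2=3.
Step 40. [r5c4∈{1}] r5c4 has the single candidate 1 ⇒ r5c4=1.
Step 41. [r4c4∈{3}] r4c4 has the single candidate 3, so r4c4=3.

Answer: 6 1 4 8 2 7 5 3 9 / 3 5 8 4 9 6 1 7 2 / 9 7 2 5 3 1 4 6 8 / 1 9 6 3 5 8 2 4 7 / 2 4 7 1 6 9 8 5 3 / 5 8 3 2 7 4 9 1 6 / 4 2 5 6 8 3 7 9 1 / 8 6 9 7 1 5 3 2 4 / 7 3 1 9 4 2 6 8 5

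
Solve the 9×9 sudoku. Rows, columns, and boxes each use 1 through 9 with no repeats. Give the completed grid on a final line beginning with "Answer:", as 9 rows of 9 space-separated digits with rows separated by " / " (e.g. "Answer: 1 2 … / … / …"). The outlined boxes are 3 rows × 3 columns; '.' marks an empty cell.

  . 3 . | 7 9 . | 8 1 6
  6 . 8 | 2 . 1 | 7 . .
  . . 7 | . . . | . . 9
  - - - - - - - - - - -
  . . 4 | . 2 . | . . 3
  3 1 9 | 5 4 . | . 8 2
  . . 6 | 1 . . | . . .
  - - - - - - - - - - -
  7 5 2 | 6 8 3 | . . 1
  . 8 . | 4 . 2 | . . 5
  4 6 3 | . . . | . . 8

Step 1. [r6c9∈{4,7}] col 9 places 7 nowhere but r6c9. So r6c9=7.
Step 2. [r3c4∈{3,8}] across col 4, 3 lands solely at r3c4. So r3c4=3.
Step 3. [r2c5∈{5}] nothing but 5 survives at r2c5 ⇒ r2c5=5.
Step 4. [r1c1∈{2,5}] in row 1, 2 fits only at r1c1. So r1c1=2.
Step 5. [r2c9∈{4}] only 4 remains possible at r2c9 ⇒ r2c9=4.
Step 6. [r4c4∈{8,9}] 8 has one home in col 4: r4c4. So r4c4=8.
Step 7. [r4c1∈{5}] only 5 remains possible at r4c1, so r4c1=5.
Step 8. [r6c6∈{9}] r6c6's peers cover all but 9, so r6c6=9.
Step 9. [r5c7∈{6}] only 6 remains possible at r5c7 ⇒ r5c7=6.
Step 10. [r4c8∈{9}] only 9 remains possible at r4c8. So r4c8=9.
Step 11. [r7c7∈{4,9}] r7c7 is the only open cell in row 7 admitting 9 ⇒ r7c7=9.
Step 12. [r8c8∈{3,6,7}] 6 has one home in row 8: r8c8, so r8c8=6.
Step 13. [r9c8∈{2,7}] 7 has one home in col 8: r9c8 ⇒ r9c8=7.
Step 14. [r4c6∈{6,7}] 6 has one home in row 4: r4c6, so r4c6=6.
Step 15. [r6c7∈{4,5}] in col 7, 4 fits only at r6c7, so r6c7=4.
Step 16. [r3c8∈{2,5}] across col 8, 2 lands solely at r3c8, so r3c8=2.
Step 17. [r8c3∈{1}] only 1 remains possible at r8c3. So r8c3=1.
Step 18. [r1c6∈{4}] r1c6 has the single candidate 4 ⇒ r1c6=4.
Step 19. [r6c2∈{2}] r6c2 is down to just 2. So r6c2=2.
Step 20. [r3c7∈{5}] r3c7's peers cover all but 5 ⇒ r3c7=5.
Step 21. [r2c2∈{9}] r2c2 is down to just 9, so r2c2=9.
Step 22. [r2c8∈{3}] only 3 remains possible at r2c8 ⇒ r2c8=3.
Step 23. [r8c7∈{3}] only 3 remains possible at r8c7, so r8c7=3.
Step 24. [r9c7∈{2}] only 2 remains possible at r9c7 ⇒ r9c7=2.
Step 25. [r3c1∈{1}] r3c1 has the single candidate 1, so r3c1=1.
Step 26. [r6c8∈{5}] nothing but 5 survives at r6c8, so r6c8=5.
Step 27. [r9c4∈{9}] r9c4's peers cover all but 9, so r9c4=9.
Step 28. [r9c6∈{5}] only 5 remains possible at r9c6. So r9c6=5.
Step 29. [r3c5∈{6}] r3c5 is down to just 6. So r3c5=6.
Step 30. [r5c6∈{7}] only 7 remains possible at r5c6 ⇒ r5c6=7.
Step 31. [r9c5∈{1}] r9c5's peers cover all but 1. So r9c5=1.
Step 32. [r3c6∈{8}] only 8 remains possible at r3c6 ⇒ r3c6=8.
Step 33. [r3c2∈{4}] r3c2 has the single candidate 4, so r3c2=4.
Step 34. [r4c2∈{7}] r4c2's peers cover all but 7. So r4c2=7.
Step 35. [r4c7∈{1}] r4c7 is down to just 1 ⇒ r4c7=1.
Step 36. [r1c3∈{5}] nothing but 5 survives at r1c3, so r1c3=5.
Step 37. [r8c1∈{9}] r8c1 has the single candidate 9 ⇒ r8c1=9.
Step 38. [r6c1∈{8}] r6c1 is down to just 8, so r6c1=8.
Step 39. [r6c5∈{3}] r6c5 is down to just 3. So r6c5=3.
Step 40. [r7c8∈{4}] r7c8 has the single candidate 4 ⇒ r7c8=4.
Step 41. [r8c5∈{7}] r8c5 has the single candidate 7 ⇒ r8c5=7.

Answer: 2 3 5 7 9 4 8 1 6 / 6 9 8 2 5 1 7 3 4 / 1 4 7 3 6 8 5 2 9 / 5 7 4 8 2 6 1 9 3 / 3 1 9 5 4 7 6 8 2 / 8 2 6 1 3 9 4 5 7 / 7 5 2 6 8 3 9 4 1 / 9 8 1 4 7 2 3 6 5 / 4 6 3 9 1 5 2 7 8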